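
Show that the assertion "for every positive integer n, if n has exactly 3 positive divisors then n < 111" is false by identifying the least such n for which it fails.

n = 4: τ(4) = 3; 4 < 111.
n = 9: τ(9) = 3; 9 < 111.
n = 25: τ(25) = 3; 25 < 111.
n = 49: τ(49) = 3; 49 < 111.
n = 121: τ(121) = 3; 121 ≥ 111.

n = 121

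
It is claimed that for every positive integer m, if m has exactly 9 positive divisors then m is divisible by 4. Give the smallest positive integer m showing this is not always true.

Check each positive integer m in order until m has exactly 9 positive divisors but m is not divisible by 4.
For m = 36, 100, 196 the conclusion holds.
m = 225: τ(225) = 9; 225 mod 4 = 1.
Thus m = 225 disproves the claim, and no smaller m works.

m = 225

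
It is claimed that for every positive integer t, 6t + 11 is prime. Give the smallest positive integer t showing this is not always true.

For t = 1, 2, 3 the conclusion holds.
t = 4: 6t + 11 = 35 = 5 × 7, composite.
Hence t = 4 is a counterexample.

t = 4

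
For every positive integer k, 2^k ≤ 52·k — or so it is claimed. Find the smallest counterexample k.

A counterexample is any positive integer k such that 2^k > 52·k; we check each in order.
k = 1: 2^k = 2 and 52·k = 52, so 2 ≤ 52.
k = 2: 2^k = 4 and 52·k = 104, so 4 ≤ 104.
k = 3: 2^k = 8 and 52·k = 156, so 8 ≤ 156.
k = 4: 2^k = 16 and 52·k = 208, so 16 ≤ 208.
k = 5: 2^k = 32 and 52·k = 260, so 32 ≤ 260.
k = 6: 2^k = 64 and 52·k = 312, so 64 ≤ 312.
k = 7: 2^k = 128 and 52·k = 364, so 128 ≤ 364.
k = 8: 2^k = 256 and 52·k = 416, so 256 ≤ 416.
k = 9: 2^k = 512 and 52·k = 468, so 512 > 468.
Hence k = 9 is a counterexample.

k = 9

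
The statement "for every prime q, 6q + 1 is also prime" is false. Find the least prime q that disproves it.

We need the least prime q for which 6q + 1 is not prime.
For q = 2, 3, 5, 7, 11, 13, 17 the conclusion holds.
q = 19: 6q + 1 = 115 = 5 × 23, not prime.
So q = 19 is the smallest counterexample.

q = 19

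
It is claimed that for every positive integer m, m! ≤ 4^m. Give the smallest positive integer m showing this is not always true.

m = 9

We need the least positive integer m for which m! > 4^m.
The first 8 eligible values, up to m = 8, all satisfy the conclusion.
m = 9: m! = 362880 and 4^m = 262144, so 362880 > 262144.
Hence m = 9 is a counterexample.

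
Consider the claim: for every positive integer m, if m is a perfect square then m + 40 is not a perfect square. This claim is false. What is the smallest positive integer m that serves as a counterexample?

m = 9

A counterexample is any positive integer m such that m is a perfect square but m + 40 is a perfect square; we check each in order.
m = 1: 1 + 40 = 41, not a perfect square.
m = 4: 4 + 40 = 44, not a perfect square.
m = 9: 9 = 3² and 9 + 40 = 49 = 7².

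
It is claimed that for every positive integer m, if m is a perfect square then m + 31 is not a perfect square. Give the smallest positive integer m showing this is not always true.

Check each positive integer m in order until m is a perfect square but m + 31 is a perfect square.
The first 14 eligible values, up to m = 196, all satisfy the conclusion.
m = 225: 225 = 15² and 225 + 31 = 256 = 16².

m = 225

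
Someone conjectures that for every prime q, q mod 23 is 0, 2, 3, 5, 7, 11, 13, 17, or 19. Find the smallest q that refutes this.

q = 29

For q = 2, 3, 5, 7, 11, 13, 17, 19, 23 the conclusion holds.
q = 29: 29 mod 23 = 6 — not in {0, 2, 3, 5, 7, 11, 13, 17, 19}.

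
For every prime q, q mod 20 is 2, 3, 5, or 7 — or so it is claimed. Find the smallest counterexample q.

A counterexample is any prime q such that the claim fails; we check each in order.
The first 4 eligible values, up to q = 7, all satisfy the conclusion.
q = 11: 11 mod 20 = 11 — not in {2, 3, 5, 7}.

q = 11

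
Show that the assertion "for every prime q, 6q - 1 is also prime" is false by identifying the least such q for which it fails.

A counterexample is any prime q such that 6q - 1 is not prime; we check each in order.
The first 4 eligible values, up to q = 7, all satisfy the conclusion.
q = 11: 6q - 1 = 65 = 5 × 13, not prime.
Hence q = 11 is a counterexample.

q = 11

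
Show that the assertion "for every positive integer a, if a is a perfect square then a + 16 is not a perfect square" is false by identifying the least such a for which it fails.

A counterexample is any positive integer a such that a is a perfect square but a + 16 is a perfect square; we check each in order.
a = 1: 1 + 16 = 17, not a perfect square.
a = 4: 4 + 16 = 20, not a perfect square.
a = 9: 9 = 3² and 9 + 16 = 25 = 5².
So a = 9 is the smallest counterexample.

a = 9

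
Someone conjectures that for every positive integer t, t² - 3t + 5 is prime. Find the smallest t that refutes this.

For t = 1, 2, 3 the conclusion holds.
t = 4: t² - 3t + 5 = 9 = 3 × 3, composite.
Hence t = 4 is a counterexample.

t = 4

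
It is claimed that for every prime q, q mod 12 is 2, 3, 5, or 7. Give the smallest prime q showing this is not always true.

q = 2: 2 mod 12 = 2.
q = 3: 3 mod 12 = 3.
q = 5: 5 mod 12 = 5.
q = 7: 7 mod 12 = 7.
q = 11: 11 mod 12 = 11 — not in {2, 3, 5, 7}.

q = 11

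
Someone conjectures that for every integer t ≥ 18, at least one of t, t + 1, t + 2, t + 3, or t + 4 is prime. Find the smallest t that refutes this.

t = 24

A counterexample is any integer t ≥ 18 such that t, t + 1, t + 2, t + 3, t + 4 are all composite; we check each in order.
t = 18: 19 is prime.
t = 19: 19 is prime.
t = 20: 23 is prime.
t = 21: 23 is prime.
t = 22: 23 is prime.
t = 23: 23 is prime.
t = 24: 24 = 2 × 12; 25 = 5 × 5; 26 = 2 × 13; 27 = 3 × 9; 28 = 2 × 14 — all composite.
Hence t = 24 is a counterexample.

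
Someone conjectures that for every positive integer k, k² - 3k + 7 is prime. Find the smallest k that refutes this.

A counterexample is any positive integer k such that k² - 3k + 7 is not prime; we check each in order.
For k = 1, 2, 3, 4, 5 the conclusion holds.
k = 6: k² - 3k + 7 = 25 = 5 × 5, composite.

k = 6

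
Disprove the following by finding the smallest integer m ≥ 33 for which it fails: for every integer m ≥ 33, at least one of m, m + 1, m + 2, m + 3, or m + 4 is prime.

Check each integer m ≥ 33 in order until m, m + 1, m + 2, m + 3, m + 4 are all composite.
For m = 33, 34, 35, 36, …, 45, 46, 47 the conclusion holds.
m = 48: 48 = 2 × 24; 49 = 7 × 7; 50 = 2 × 25; 51 = 3 × 17; 52 = 2 × 26 — all composite.

m = 48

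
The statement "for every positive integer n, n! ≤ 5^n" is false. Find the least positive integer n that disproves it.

The first 11 eligible values, up to n = 11, all satisfy the conclusion.
n = 12: n! = 479001600 and 5^n = 244140625, so 479001600 > 244140625.

n = 12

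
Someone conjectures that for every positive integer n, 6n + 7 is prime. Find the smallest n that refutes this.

n = 3

n = 1: 6n + 7 = 13, prime.
n = 2: 6n + 7 = 19, prime.
n = 3: 6n + 7 = 25 = 5 × 5, composite.
So n = 3 is the smallest counterexample.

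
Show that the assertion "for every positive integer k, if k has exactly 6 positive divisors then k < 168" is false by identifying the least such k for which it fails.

The first 23 eligible values, up to k = 164, all satisfy the conclusion.
k = 171: τ(171) = 6; 171 ≥ 168.
Hence k = 171 is a counterexample.

k = 171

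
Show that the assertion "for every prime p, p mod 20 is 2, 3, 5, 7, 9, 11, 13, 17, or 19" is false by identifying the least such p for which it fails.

A counterexample is any prime p such that the claim fails; we check each in order.
For p = 2, 3, 5, 7, …, 29, 31, 37 the conclusion holds.
p = 41: 41 mod 20 = 1 — not in {2, 3, 5, 7, 9, 11, 13, 17, 19}.

p = 41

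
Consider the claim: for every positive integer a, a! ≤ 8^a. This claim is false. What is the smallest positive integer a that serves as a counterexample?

a = 20

A counterexample is any positive integer a such that a! > 8^a; we check each in order.
For a = 1, 2, 3, 4, …, 17, 18, 19 the conclusion holds.
a = 20: a! = 2432902008176640000 and 8^a = 1152921504606846976, so 2432902008176640000 > 1152921504606846976.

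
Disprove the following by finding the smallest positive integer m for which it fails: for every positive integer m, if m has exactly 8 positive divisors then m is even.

m = 105

We need the least positive integer m for which m has exactly 8 positive divisors but m is odd.
The first 12 eligible values, up to m = 104, all satisfy the conclusion.
m = 105: divisors of 105: 1, 3, 5, 7, 15, 21, 35, 105; 105 is odd.
Thus m = 105 disproves the claim, and no smaller m works.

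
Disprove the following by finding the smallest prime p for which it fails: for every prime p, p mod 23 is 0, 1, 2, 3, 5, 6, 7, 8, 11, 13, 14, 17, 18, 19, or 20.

Check each prime p in order until the claim fails.
The first 17 eligible values, up to p = 59, all satisfy the conclusion.
p = 61: 61 mod 23 = 15 — not in {0, 1, 2, 3, 5, 6, 7, 8, 11, 13, 14, 17, 18, 19, 20}.

p = 61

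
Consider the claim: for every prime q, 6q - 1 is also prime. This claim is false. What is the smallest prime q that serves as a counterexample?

q = 11

We need the least prime q for which 6q - 1 is not prime.
q = 2: 6q - 1 = 11, prime.
q = 3: 6q - 1 = 17, prime.
q = 5: 6q - 1 = 29, prime.
q = 7: 6q - 1 = 41, prime.
q = 11: 6q - 1 = 65 = 5 × 13, not prime.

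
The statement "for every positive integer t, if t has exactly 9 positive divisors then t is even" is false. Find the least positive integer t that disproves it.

A counterexample is any positive integer t such that t has exactly 9 positive divisors but t is odd; we check each in order.
t = 36: divisors of 36: 9 divisors; 36 is even.
t = 100: divisors of 100: 9 divisors; 100 is even.
t = 196: divisors of 196: 9 divisors; 196 is even.
t = 225: divisors of 225: 9 divisors; 225 is odd.

t = 225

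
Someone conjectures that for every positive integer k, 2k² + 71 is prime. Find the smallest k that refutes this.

k = 1: 2k² + 71 = 73, prime.
k = 2: 2k² + 71 = 79, prime.
k = 3: 2k² + 71 = 89, prime.
k = 4: 2k² + 71 = 103, prime.
k = 5: 2k² + 71 = 121 = 11 × 11, composite.
Thus k = 5 disproves the claim, and no smaller k works.

k = 5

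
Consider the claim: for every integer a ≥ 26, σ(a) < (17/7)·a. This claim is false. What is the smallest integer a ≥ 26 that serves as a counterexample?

a = 36

We need the least integer a ≥ 26 for which the claim fails.
The first 10 eligible values, up to a = 35, all satisfy the conclusion.
a = 36: σ(36) = 91; 91 ≥ 612/7.
So a = 36 is the smallest counterexample.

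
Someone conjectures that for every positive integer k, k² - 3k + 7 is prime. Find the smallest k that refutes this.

k = 6

A counterexample is any positive integer k such that k² - 3k + 7 is not prime; we check each in order.
k = 1: k² - 3k + 7 = 5, prime.
k = 2: k² - 3k + 7 = 5, prime.
k = 3: k² - 3k + 7 = 7, prime.
k = 4: k² - 3k + 7 = 11, prime.
k = 5: k² - 3k + 7 = 17, prime.
k = 6: k² - 3k + 7 = 25 = 5 × 5, composite.
Hence k = 6 is a counterexample.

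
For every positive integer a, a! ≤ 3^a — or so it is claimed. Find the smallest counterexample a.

We need the least positive integer a for which a! > 3^a.
The first 6 eligible values, up to a = 6, all satisfy the conclusion.
a = 7: a! = 5040 and 3^a = 2187, so 5040 > 2187.
Thus a = 7 disproves the claim, and no smaller a works.

a = 7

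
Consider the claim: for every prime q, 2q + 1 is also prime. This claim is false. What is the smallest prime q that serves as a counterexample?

q = 7

A counterexample is any prime q such that 2q + 1 is not prime; we check each in order.
For q = 2, 3, 5 the conclusion holds.
q = 7: 2q + 1 = 15 = 3 × 5, not prime.
Hence q = 7 is a counterexample.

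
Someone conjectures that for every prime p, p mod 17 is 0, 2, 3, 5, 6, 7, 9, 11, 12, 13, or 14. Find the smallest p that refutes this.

We need the least prime p for which the claim fails.
The first 16 eligible values, up to p = 53, all satisfy the conclusion.
p = 59: 59 mod 17 = 8 — not in {0, 2, 3, 5, 6, 7, 9, 11, 12, 13, 14}.

p = 59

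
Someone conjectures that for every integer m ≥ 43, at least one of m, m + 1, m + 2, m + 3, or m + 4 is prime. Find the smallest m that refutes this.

We need the least integer m ≥ 43 for which m, m + 1, m + 2, m + 3, m + 4 are all composite.
For m = 43, 44, 45, 46, 47 the conclusion holds.
m = 48: 48 = 2 × 24; 49 = 7 × 7; 50 = 2 × 25; 51 = 3 × 17; 52 = 2 × 26 — all composite.

m = 48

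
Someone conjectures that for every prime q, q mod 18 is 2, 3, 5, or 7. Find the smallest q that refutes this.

q = 11

The first 4 eligible values, up to q = 7, all satisfy the conclusion.
q = 11: 11 mod 18 = 11 — not in {2, 3, 5, 7}.
So q = 11 is the smallest counterexample.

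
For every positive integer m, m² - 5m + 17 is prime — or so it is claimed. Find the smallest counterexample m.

m = 13

The first 12 eligible values, up to m = 12, all satisfy the conclusion.
m = 13: m² - 5m + 17 = 121 = 11 × 11, composite.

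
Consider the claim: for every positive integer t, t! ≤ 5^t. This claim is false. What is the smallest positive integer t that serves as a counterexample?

For t = 1, 2, 3, 4, …, 9, 10, 11 the conclusion holds.
t = 12: t! = 479001600 and 5^t = 244140625, so 479001600 > 244140625.
Hence t = 12 is a counterexample.

t = 12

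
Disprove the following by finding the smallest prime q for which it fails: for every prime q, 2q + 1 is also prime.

A counterexample is any prime q such that 2q + 1 is not prime; we check each in order.
For q = 2, 3, 5 the conclusion holds.
q = 7: 2q + 1 = 15 = 3 × 5, not prime.
So q = 7 is the smallest counterexample.

q = 7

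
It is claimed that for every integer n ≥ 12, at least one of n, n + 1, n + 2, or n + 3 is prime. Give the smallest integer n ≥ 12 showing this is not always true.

We need the least integer n ≥ 12 for which n, n + 1, n + 2, n + 3 are all composite.
For n = 12, 13, 14, 15, …, 21, 22, 23 the conclusion holds.
n = 24: 24 = 2 × 12; 25 = 5 × 5; 26 = 2 × 13; 27 = 3 × 9 — all composite.

n = 24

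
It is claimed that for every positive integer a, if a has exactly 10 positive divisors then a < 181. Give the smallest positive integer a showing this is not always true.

Check each positive integer a in order until a has exactly 10 positive divisors but the claim fails.
For a = 48, 80, 112, 162, 176 the conclusion holds.
a = 208: τ(208) = 10; 208 ≥ 181.

a = 208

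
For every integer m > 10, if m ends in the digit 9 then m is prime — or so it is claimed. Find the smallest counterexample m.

m = 39

We need the least integer m > 10 for which m ends in the digit 9 but m is not prime.
m = 19: 19 ends in 9 and is prime.
m = 29: 29 ends in 9 and is prime.
m = 39: 39 ends in 9; 39 = 3 × 13, composite.
Hence m = 39 is a counterexample.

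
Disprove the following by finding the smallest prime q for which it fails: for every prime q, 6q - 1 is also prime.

q = 11

q = 2: 6q - 1 = 11, prime.
q = 3: 6q - 1 = 17, prime.
q = 5: 6q - 1 = 29, prime.
q = 7: 6q - 1 = 41, prime.
q = 11: 6q - 1 = 65 = 5 × 13, not prime.
So q = 11 is the smallest counterexample.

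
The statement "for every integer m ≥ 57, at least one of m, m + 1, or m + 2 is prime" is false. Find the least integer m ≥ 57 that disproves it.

A counterexample is any integer m ≥ 57 such that m, m + 1, m + 2 are all composite; we check each in order.
m = 57: 59 is prime.
m = 58: 59 is prime.
m = 59: 59 is prime.
m = 60: 61 is prime.
m = 61: 61 is prime.
m = 62: 62 = 2 × 31; 63 = 3 × 21; 64 = 2 × 32 — all composite.

m = 62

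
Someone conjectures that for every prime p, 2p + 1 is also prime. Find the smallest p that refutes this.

p = 7

For p = 2, 3, 5 the conclusion holds.
p = 7: 2p + 1 = 15 = 3 × 5, not prime.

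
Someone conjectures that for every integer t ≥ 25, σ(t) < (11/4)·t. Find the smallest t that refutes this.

t = 60

We need the least integer t ≥ 25 for which the claim fails.
The first 35 eligible values, up to t = 59, all satisfy the conclusion.
t = 60: σ(60) = 168; 168 ≥ 165.
So t = 60 is the smallest counterexample.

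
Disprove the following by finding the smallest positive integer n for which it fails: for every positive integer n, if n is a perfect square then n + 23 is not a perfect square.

n = 121

For n = 1, 4, 9, 16, 25, 36, 49, 64, 81, 100 the conclusion holds.
n = 121: 121 = 11² and 121 + 23 = 144 = 12².
Thus n = 121 disproves the claim, and no smaller n works.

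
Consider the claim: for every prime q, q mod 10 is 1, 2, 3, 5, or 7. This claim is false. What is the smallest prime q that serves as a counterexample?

q = 19

A counterexample is any prime q such that the claim fails; we check each in order.
The first 7 eligible values, up to q = 17, all satisfy the conclusion.
q = 19: 19 mod 10 = 9 — not in {1, 2, 3, 5, 7}.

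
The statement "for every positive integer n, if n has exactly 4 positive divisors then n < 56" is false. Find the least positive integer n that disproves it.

n = 57

We need the least positive integer n for which n has exactly 4 positive divisors but the claim fails.
The first 17 eligible values, up to n = 55, all satisfy the conclusion.
n = 57: τ(57) = 4; 57 ≥ 56.
So n = 57 is the smallest counterexample.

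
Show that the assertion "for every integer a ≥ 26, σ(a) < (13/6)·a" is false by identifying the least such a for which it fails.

a = 30

A counterexample is any integer a ≥ 26 such that the claim fails; we check each in order.
For a = 26, 27, 28, 29 the conclusion holds.
a = 30: σ(30) = 72; 72 ≥ 65.
Thus a = 30 disproves the claim, and no smaller a works.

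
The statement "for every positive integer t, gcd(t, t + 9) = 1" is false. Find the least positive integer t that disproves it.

We need the least positive integer t for which gcd(t, t + 9) > 1.
For t = 1, 2 the conclusion holds.
t = 3: gcd(3, 12) = 3.

t = 3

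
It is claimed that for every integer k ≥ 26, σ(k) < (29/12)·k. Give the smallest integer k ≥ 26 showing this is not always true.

k = 36

For k = 26, 27, 28, 29, 30, 31, 32, 33, 34, 35 the conclusion holds.
k = 36: σ(36) = 91; 91 ≥ 87.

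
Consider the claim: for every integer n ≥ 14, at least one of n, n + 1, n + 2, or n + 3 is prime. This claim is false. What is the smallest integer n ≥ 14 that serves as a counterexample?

n = 24

Check each integer n ≥ 14 in order until n, n + 1, n + 2, n + 3 are all composite.
For n = 14, 15, 16, 17, 18, 19, 20, 21, 22, 23 the conclusion holds.
n = 24: 24 = 2 × 12; 25 = 5 × 5; 26 = 2 × 13; 27 = 3 × 9 — all composite.
Hence n = 24 is a counterexample.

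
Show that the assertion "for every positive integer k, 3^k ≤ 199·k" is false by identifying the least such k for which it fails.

For k = 1, 2, 3, 4, 5, 6 the conclusion holds.
k = 7: 3^k = 2187 and 199·k = 1393, so 2187 > 1393.

k = 7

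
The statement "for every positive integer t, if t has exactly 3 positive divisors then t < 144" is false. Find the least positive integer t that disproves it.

t = 169

A counterexample is any positive integer t such that t has exactly 3 positive divisors but the claim fails; we check each in order.
The first 5 eligible values, up to t = 121, all satisfy the conclusion.
t = 169: τ(169) = 3; 169 ≥ 144.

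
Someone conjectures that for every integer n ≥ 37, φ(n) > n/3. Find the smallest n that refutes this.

A counterexample is any integer n ≥ 37 such that the claim fails; we check each in order.
n = 37: φ(37) = 36 and 37/3 = 37/3, so φ(37) > 37/3.
n = 38: φ(38) = 18 and 38/3 = 38/3, so φ(38) > 38/3.
n = 39: φ(39) = 24 and 39/3 = 13, so φ(39) > 39/3.
n = 40: φ(40) = 16 and 40/3 = 40/3, so φ(40) > 40/3.
n = 41: φ(41) = 40 and 41/3 = 41/3, so φ(41) > 41/3.
n = 42: φ(42) = 12 and 42/3 = 14, so φ(42) ≤ 42/3.

n = 42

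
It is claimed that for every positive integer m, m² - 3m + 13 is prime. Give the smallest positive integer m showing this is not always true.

We need the least positive integer m for which m² - 3m + 13 is not prime.
For m = 1, 2, 3, 4, …, 9, 10, 11 the conclusion holds.
m = 12: m² - 3m + 13 = 121 = 11 × 11, composite.

m = 12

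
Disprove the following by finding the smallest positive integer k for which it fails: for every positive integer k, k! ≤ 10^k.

k = 25

For k = 1, 2, 3, 4, …, 22, 23, 24 the conclusion holds.
k = 25: k! = 15511210043330985984000000 and 10^k = 10000000000000000000000000, so 15511210043330985984000000 > 10000000000000000000000000.
So k = 25 is the smallest counterexample.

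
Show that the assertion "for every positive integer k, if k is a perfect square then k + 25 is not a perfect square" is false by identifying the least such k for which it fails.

A counterexample is any positive integer k such that k is a perfect square but k + 25 is a perfect square; we check each in order.
For k = 1, 4, 9, 16, …, 81, 100, 121 the conclusion holds.
k = 144: 144 = 12² and 144 + 25 = 169 = 13².
Hence k = 144 is a counterexample.

k = 144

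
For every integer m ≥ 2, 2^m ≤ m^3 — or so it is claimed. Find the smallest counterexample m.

A counterexample is any integer m ≥ 2 such that 2^m > m^3; we check each in order.
For m = 2, 3, 4, 5, 6, 7, 8, 9 the conclusion holds.
m = 10: 2^m = 1024 and m^3 = 1000, so 1024 > 1000.
So m = 10 is the smallest counterexample.

m = 10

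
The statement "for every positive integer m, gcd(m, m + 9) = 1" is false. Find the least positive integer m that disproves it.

We need the least positive integer m for which gcd(m, m + 9) > 1.
For m = 1, 2 the conclusion holds.
m = 3: gcd(3, 12) = 3.
Hence m = 3 is a counterexample.

m = 3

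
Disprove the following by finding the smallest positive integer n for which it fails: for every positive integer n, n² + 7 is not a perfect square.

n = 3

For n = 1, 2 the conclusion holds.
n = 3: 3² + 7 = 16 = 4², a perfect square.
So n = 3 is the smallest counterexample.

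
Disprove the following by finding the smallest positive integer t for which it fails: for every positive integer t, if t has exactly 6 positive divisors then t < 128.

t = 147

We need the least positive integer t for which t has exactly 6 positive divisors but the claim fails.
For t = 12, 18, 20, 28, …, 116, 117, 124 the conclusion holds.
t = 147: τ(147) = 6; 147 ≥ 128.
So t = 147 is the smallest counterexample.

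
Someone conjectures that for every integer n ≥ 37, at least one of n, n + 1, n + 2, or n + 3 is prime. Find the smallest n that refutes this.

n = 48

Check each integer n ≥ 37 in order until n, n + 1, n + 2, n + 3 are all composite.
For n = 37, 38, 39, 40, …, 45, 46, 47 the conclusion holds.
n = 48: 48 = 2 × 24; 49 = 7 × 7; 50 = 2 × 25; 51 = 3 × 17 — all composite.
So n = 48 is the smallest counterexample.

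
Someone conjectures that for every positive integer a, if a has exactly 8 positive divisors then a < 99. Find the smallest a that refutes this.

A counterexample is any positive integer a such that a has exactly 8 positive divisors but the claim fails; we check each in order.
For a = 24, 30, 40, 42, 54, 56, 66, 70, 78, 88 the conclusion holds.
a = 102: τ(102) = 8; 102 ≥ 99.

a = 102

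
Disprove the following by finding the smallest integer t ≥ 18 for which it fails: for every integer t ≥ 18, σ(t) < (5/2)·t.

The first 6 eligible values, up to t = 23, all satisfy the conclusion.
t = 24: σ(24) = 60; 60 ≥ 60.
Hence t = 24 is a counterexample.

t = 24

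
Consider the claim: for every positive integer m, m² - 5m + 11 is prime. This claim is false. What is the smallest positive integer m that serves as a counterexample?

A counterexample is any positive integer m such that m² - 5m + 11 is not prime; we check each in order.
The first 6 eligible values, up to m = 6, all satisfy the conclusion.
m = 7: m² - 5m + 11 = 25 = 5 × 5, composite.

m = 7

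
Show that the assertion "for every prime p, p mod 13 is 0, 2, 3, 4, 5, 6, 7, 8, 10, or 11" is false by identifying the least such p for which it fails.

We need the least prime p for which the claim fails.
The first 15 eligible values, up to p = 47, all satisfy the conclusion.
p = 53: 53 mod 13 = 1 — not in {0, 2, 3, 4, 5, 6, 7, 8, 10, 11}.

p = 53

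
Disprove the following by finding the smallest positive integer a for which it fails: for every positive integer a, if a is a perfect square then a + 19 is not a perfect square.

a = 81

We need the least positive integer a for which a is a perfect square but a + 19 is a perfect square.
a = 1: 1 + 19 = 20, not a perfect square.
a = 4: 4 + 19 = 23, not a perfect square.
a = 9: 9 + 19 = 28, not a perfect square.
a = 16: 16 + 19 = 35, not a perfect square.
a = 25: 25 + 19 = 44, not a perfect square.
a = 36: 36 + 19 = 55, not a perfect square.
a = 49: 49 + 19 = 68, not a perfect square.
a = 64: 64 + 19 = 83, not a perfect square.
a = 81: 81 = 9² and 81 + 19 = 100 = 10².
Hence a = 81 is a counterexample.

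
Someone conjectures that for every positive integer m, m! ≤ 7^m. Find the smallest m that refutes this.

We need the least positive integer m for which m! > 7^m.
For m = 1, 2, 3, 4, …, 14, 15, 16 the conclusion holds.
m = 17: m! = 355687428096000 and 7^m = 232630513987207, so 355687428096000 > 232630513987207.
So m = 17 is the smallest counterexample.

m = 17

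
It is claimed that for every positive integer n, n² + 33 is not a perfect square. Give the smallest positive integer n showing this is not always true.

n = 1: 1² + 33 = 34, not a perfect square.
n = 2: 2² + 33 = 37, not a perfect square.
n = 3: 3² + 33 = 42, not a perfect square.
n = 4: 4² + 33 = 49 = 7², a perfect square.

n = 4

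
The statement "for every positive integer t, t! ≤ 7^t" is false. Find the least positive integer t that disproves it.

We need the least positive integer t for which t! > 7^t.
For t = 1, 2, 3, 4, …, 14, 15, 16 the conclusion holds.
t = 17: t! = 355687428096000 and 7^t = 232630513987207, so 355687428096000 > 232630513987207.
So t = 17 is the smallest counterexample.

t = 17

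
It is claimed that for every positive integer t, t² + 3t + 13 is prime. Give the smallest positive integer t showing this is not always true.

We need the least positive integer t for which t² + 3t + 13 is not prime.
The first 8 eligible values, up to t = 8, all satisfy the conclusion.
t = 9: t² + 3t + 13 = 121 = 11 × 11, composite.

t = 9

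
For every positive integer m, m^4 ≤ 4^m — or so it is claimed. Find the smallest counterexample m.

m = 1: m^4 = 1 and 4^m = 4, so 1 ≤ 4.
m = 2: m^4 = 16 and 4^m = 16, so 16 ≤ 16.
m = 3: m^4 = 81 and 4^m = 64, so 81 > 64.
So m = 3 is the smallest counterexample.

m = 3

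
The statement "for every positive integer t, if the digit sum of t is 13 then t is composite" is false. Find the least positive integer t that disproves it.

t = 67

t = 49: digit sum 13; 49 is composite.
t = 58: digit sum 13; 58 is composite.
t = 67: digit sum 13; 67 is prime, not composite.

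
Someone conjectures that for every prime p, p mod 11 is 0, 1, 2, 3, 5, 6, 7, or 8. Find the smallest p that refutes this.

For p = 2, 3, 5, 7, 11, 13, 17, 19, 23, 29 the conclusion holds.
p = 31: 31 mod 11 = 9 — not in {0, 1, 2, 3, 5, 6, 7, 8}.

p = 31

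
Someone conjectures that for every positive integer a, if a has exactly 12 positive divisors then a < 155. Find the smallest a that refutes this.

For a = 60, 72, 84, 90, 96, 108, 126, 132, 140, 150 the conclusion holds.
a = 156: τ(156) = 12; 156 ≥ 155.

a = 156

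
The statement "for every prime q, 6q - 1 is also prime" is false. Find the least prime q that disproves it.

Check each prime q in order until 6q - 1 is not prime.
q = 2: 6q - 1 = 11, prime.
q = 3: 6q - 1 = 17, prime.
q = 5: 6q - 1 = 29, prime.
q = 7: 6q - 1 = 41, prime.
q = 11: 6q - 1 = 65 = 5 × 13, not prime.

q = 11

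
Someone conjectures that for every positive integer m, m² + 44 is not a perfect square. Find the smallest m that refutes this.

Check each positive integer m in order until m² + 44 is a perfect square.
For m = 1, 2, 3, 4, 5, 6, 7, 8, 9 the conclusion holds.
m = 10: 10² + 44 = 144 = 12², a perfect square.
So m = 10 is the smallest counterexample.

m = 10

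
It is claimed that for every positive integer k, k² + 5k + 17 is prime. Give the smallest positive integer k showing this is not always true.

k = 8

A counterexample is any positive integer k such that k² + 5k + 17 is not prime; we check each in order.
k = 1: k² + 5k + 17 = 23, prime.
k = 2: k² + 5k + 17 = 31, prime.
k = 3: k² + 5k + 17 = 41, prime.
k = 4: k² + 5k + 17 = 53, prime.
k = 5: k² + 5k + 17 = 67, prime.
k = 6: k² + 5k + 17 = 83, prime.
k = 7: k² + 5k + 17 = 101, prime.
k = 8: k² + 5k + 17 = 121 = 11 × 11, composite.
Hence k = 8 is a counterexample.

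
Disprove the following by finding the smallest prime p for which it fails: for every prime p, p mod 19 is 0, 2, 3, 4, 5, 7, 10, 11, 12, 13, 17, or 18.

p = 47

Check each prime p in order until the claim fails.
For p = 2, 3, 5, 7, …, 37, 41, 43 the conclusion holds.
p = 47: 47 mod 19 = 9 — not in {0, 2, 3, 4, 5, 7, 10, 11, 12, 13, 17, 18}.
Hence p = 47 is a counterexample.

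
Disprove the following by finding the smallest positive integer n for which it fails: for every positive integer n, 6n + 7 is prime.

Check each positive integer n in order until 6n + 7 is not prime.
For n = 1, 2 the conclusion holds.
n = 3: 6n + 7 = 25 = 5 × 5, composite.

n = 3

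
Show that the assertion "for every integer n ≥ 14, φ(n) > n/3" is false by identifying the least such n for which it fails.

n = 18

We need the least integer n ≥ 14 for which the claim fails.
n = 14: φ(14) = 6 and 14/3 = 14/3, so φ(14) > 14/3.
n = 15: φ(15) = 8 and 15/3 = 5, so φ(15) > 15/3.
n = 16: φ(16) = 8 and 16/3 = 16/3, so φ(16) > 16/3.
n = 17: φ(17) = 16 and 17/3 = 17/3, so φ(17) > 17/3.
n = 18: φ(18) = 6 and 18/3 = 6, so φ(18) ≤ 18/3.
Hence n = 18 is a counterexample.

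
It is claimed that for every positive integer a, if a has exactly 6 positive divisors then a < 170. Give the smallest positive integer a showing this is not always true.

a = 171

A counterexample is any positive integer a such that a has exactly 6 positive divisors but the claim fails; we check each in order.
The first 23 eligible values, up to a = 164, all satisfy the conclusion.
a = 171: τ(171) = 6; 171 ≥ 170.
So a = 171 is the smallest counterexample.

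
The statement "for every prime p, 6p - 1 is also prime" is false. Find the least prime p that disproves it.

p = 11

p = 2: 6p - 1 = 11, prime.
p = 3: 6p - 1 = 17, prime.
p = 5: 6p - 1 = 29, prime.
p = 7: 6p - 1 = 41, prime.
p = 11: 6p - 1 = 65 = 5 × 13, not prime.
So p = 11 is the smallest counterexample.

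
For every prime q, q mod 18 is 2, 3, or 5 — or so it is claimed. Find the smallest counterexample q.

q = 2: 2 mod 18 = 2.
q = 3: 3 mod 18 = 3.
q = 5: 5 mod 18 = 5.
q = 7: 7 mod 18 = 7 — not in {2, 3, 5}.
So q = 7 is the smallest counterexample.

q = 7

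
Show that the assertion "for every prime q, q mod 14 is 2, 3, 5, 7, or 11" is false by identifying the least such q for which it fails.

The first 5 eligible values, up to q = 11, all satisfy the conclusion.
q = 13: 13 mod 14 = 13 — not in {2, 3, 5, 7, 11}.

q = 13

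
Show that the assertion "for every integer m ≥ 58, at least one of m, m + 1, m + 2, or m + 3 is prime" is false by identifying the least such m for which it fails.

Check each integer m ≥ 58 in order until m, m + 1, m + 2, m + 3 are all composite.
For m = 58, 59, 60, 61 the conclusion holds.
m = 62: 62 = 2 × 31; 63 = 3 × 21; 64 = 2 × 32; 65 = 5 × 13 — all composite.
So m = 62 is the smallest counterexample.

m = 62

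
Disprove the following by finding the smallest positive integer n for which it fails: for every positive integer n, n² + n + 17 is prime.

n = 16

We need the least positive integer n for which n² + n + 17 is not prime.
For n = 1, 2, 3, 4, …, 13, 14, 15 the conclusion holds.
n = 16: n² + n + 17 = 289 = 17 × 17, composite.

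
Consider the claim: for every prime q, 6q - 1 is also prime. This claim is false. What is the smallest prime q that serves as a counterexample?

Check each prime q in order until 6q - 1 is not prime.
q = 2: 6q - 1 = 11, prime.
q = 3: 6q - 1 = 17, prime.
q = 5: 6q - 1 = 29, prime.
q = 7: 6q - 1 = 41, prime.
q = 11: 6q - 1 = 65 = 5 × 13, not prime.
Thus q = 11 disproves the claim, and no smaller q works.

q = 11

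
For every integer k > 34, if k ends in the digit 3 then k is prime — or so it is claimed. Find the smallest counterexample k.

k = 63

k = 43: 43 ends in 3 and is prime.
k = 53: 53 ends in 3 and is prime.
k = 63: 63 ends in 3; 63 = 3 × 21, composite.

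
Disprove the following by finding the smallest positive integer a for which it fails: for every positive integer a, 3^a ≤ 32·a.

We need the least positive integer a for which 3^a > 32·a.
The first 4 eligible values, up to a = 4, all satisfy the conclusion.
a = 5: 3^a = 243 and 32·a = 160, so 243 > 160.
Thus a = 5 disproves the claim, and no smaller a works.

a = 5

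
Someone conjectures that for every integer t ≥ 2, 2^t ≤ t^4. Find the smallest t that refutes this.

t = 17

Check each integer t ≥ 2 in order until 2^t > t^4.
The first 15 eligible values, up to t = 16, all satisfy the conclusion.
t = 17: 2^t = 131072 and t^4 = 83521, so 131072 > 83521.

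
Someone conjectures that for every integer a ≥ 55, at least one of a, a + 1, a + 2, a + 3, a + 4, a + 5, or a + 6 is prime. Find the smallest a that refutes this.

a = 90

Check each integer a ≥ 55 in order until a, a + 1, a + 2, a + 3, a + 4, a + 5, a + 6 are all composite.
For a = 55, 56, 57, 58, …, 87, 88, 89 the conclusion holds.
a = 90: 90 = 2 × 45; 91 = 7 × 13; 92 = 2 × 46; 93 = 3 × 31; 94 = 2 × 47; 95 = 5 × 19; 96 = 2 × 48 — all composite.
So a = 90 is the smallest counterexample.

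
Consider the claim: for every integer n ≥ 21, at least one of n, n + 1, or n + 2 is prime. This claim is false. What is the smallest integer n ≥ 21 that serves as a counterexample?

n = 24

We need the least integer n ≥ 21 for which n, n + 1, n + 2 are all composite.
For n = 21, 22, 23 the conclusion holds.
n = 24: 24 = 2 × 12; 25 = 5 × 5; 26 = 2 × 13 — all composite.
Hence n = 24 is a counterexample.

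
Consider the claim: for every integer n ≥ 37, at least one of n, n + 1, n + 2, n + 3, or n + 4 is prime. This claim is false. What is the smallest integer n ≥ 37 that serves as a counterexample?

n = 48

A counterexample is any integer n ≥ 37 such that n, n + 1, n + 2, n + 3, n + 4 are all composite; we check each in order.
For n = 37, 38, 39, 40, …, 45, 46, 47 the conclusion holds.
n = 48: 48 = 2 × 24; 49 = 7 × 7; 50 = 2 × 25; 51 = 3 × 17; 52 = 2 × 26 — all composite.
Hence n = 48 is a counterexample.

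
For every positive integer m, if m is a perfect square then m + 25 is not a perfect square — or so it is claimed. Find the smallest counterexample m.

The first 11 eligible values, up to m = 121, all satisfy the conclusion.
m = 144: 144 = 12² and 144 + 25 = 169 = 13².
Hence m = 144 is a counterexample.

m = 144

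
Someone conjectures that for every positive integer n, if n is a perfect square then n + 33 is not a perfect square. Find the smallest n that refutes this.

n = 16

We need the least positive integer n for which n is a perfect square but n + 33 is a perfect square.
For n = 1, 4, 9 the conclusion holds.
n = 16: 16 = 4² and 16 + 33 = 49 = 7².
So n = 16 is the smallest counterexample.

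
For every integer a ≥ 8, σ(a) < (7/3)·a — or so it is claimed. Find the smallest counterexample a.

a = 12

a = 8: σ(8) = 15; 15 < 56/3.
a = 9: σ(9) = 13; 13 < 21.
a = 10: σ(10) = 18; 18 < 70/3.
a = 11: σ(11) = 12; 12 < 77/3.
a = 12: σ(12) = 28; 28 ≥ 28.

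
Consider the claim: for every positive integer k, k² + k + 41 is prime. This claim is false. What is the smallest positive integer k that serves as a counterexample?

We need the least positive integer k for which k² + k + 41 is not prime.
For k = 1, 2, 3, 4, …, 37, 38, 39 the conclusion holds.
k = 40: k² + k + 41 = 1681 = 41 × 41, composite.
Hence k = 40 is a counterexample.

k = 40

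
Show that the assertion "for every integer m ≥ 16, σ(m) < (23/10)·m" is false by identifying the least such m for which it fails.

m = 24

Check each integer m ≥ 16 in order until the claim fails.
The first 8 eligible values, up to m = 23, all satisfy the conclusion.
m = 24: σ(24) = 60; 60 ≥ 276/5.
So m = 24 is the smallest counterexample.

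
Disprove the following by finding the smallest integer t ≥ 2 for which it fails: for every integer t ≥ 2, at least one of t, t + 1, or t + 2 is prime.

t = 8

The first 6 eligible values, up to t = 7, all satisfy the conclusion.
t = 8: 8 = 2 × 4; 9 = 3 × 3; 10 = 2 × 5 — all composite.
Thus t = 8 disproves the claim, and no smaller t works.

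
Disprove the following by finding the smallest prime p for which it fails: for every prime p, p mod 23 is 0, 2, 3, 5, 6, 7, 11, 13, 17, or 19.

For p = 2, 3, 5, 7, 11, 13, 17, 19, 23, 29 the conclusion holds.
p = 31: 31 mod 23 = 8 — not in {0, 2, 3, 5, 6, 7, 11, 13, 17, 19}.

p = 31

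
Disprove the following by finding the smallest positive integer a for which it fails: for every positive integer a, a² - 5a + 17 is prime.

a = 13

The first 12 eligible values, up to a = 12, all satisfy the conclusion.
a = 13: a² - 5a + 17 = 121 = 11 × 11, composite.
Thus a = 13 disproves the claim, and no smaller a works.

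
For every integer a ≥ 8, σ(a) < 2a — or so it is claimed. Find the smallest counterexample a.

A counterexample is any integer a ≥ 8 such that the claim fails; we check each in order.
The first 4 eligible values, up to a = 11, all satisfy the conclusion.
a = 12: σ(12) = 28; 28 ≥ 24.
So a = 12 is the smallest counterexample.

a = 12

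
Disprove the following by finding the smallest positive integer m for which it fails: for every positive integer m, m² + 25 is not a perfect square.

m = 12

For m = 1, 2, 3, 4, …, 9, 10, 11 the conclusion holds.
m = 12: 12² + 25 = 169 = 13², a perfect square.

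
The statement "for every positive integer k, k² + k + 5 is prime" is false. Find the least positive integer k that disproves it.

A counterexample is any positive integer k such that k² + k + 5 is not prime; we check each in order.
k = 1: k² + k + 5 = 7, prime.
k = 2: k² + k + 5 = 11, prime.
k = 3: k² + k + 5 = 17, prime.
k = 4: k² + k + 5 = 25 = 5 × 5, composite.

k = 4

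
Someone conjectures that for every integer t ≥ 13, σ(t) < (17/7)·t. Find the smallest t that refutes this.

t = 24

We need the least integer t ≥ 13 for which the claim fails.
For t = 13, 14, 15, 16, …, 21, 22, 23 the conclusion holds.
t = 24: σ(24) = 60; 60 ≥ 408/7.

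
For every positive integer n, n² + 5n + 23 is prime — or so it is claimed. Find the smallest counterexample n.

We need the least positive integer n for which n² + 5n + 23 is not prime.
For n = 1, 2, 3, 4, …, 11, 12, 13 the conclusion holds.
n = 14: n² + 5n + 23 = 289 = 17 × 17, composite.
So n = 14 is the smallest counterexample.

n = 14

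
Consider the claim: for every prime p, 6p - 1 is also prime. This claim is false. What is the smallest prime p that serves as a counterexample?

p = 11

We need the least prime p for which 6p - 1 is not prime.
For p = 2, 3, 5, 7 the conclusion holds.
p = 11: 6p - 1 = 65 = 5 × 13, not prime.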